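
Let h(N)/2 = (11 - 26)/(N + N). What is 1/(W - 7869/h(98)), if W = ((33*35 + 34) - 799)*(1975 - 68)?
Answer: 5/3975704 ≈ 1.2576e-6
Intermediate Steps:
h(N) = -15/N (h(N) = 2*((11 - 26)/(N + N)) = 2*(-15*1/(2*N)) = 2*(-15/(2*N)) = -15/N)
W = 743730 (W = ((1155 + 34) - 799)*1907 = (1189 - 799)*1907 = 390*1907 = 743730)
1/(W - 7869/h(98)) = 1/(743730 - 7869/((-15/98))) = 1/(743730 - 7869/((-15*1/98))) = 1/(743730 - 7869/(-15/98)) = 1/(743730 - 7869*(-98/15)) = 1/(743730 + 257054/5) = 1/(3975704/5) = 5/3975704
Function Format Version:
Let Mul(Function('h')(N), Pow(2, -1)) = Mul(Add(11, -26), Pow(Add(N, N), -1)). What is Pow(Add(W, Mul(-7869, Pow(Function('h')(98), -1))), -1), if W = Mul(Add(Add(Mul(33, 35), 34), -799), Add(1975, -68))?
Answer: Rational(5, 3975704) ≈ 1.2576e-6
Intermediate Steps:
Function('h')(N) = Mul(-15, Pow(N, -1)) (Function('h')(N) = Mul(2, Mul(Add(11, -26), Pow(Add(N, N), -1))) = Mul(2, Mul(-15, Pow(Mul(2, N), -1))) = Mul(2, Mul(-15, Mul(Rational(1, 2), Pow(N, -1)))) = Mul(2, Mul(Rational(-15, 2), Pow(N, -1))) = Mul(-15, Pow(N, -1)))
W = 743730 (W = Mul(Add(Add(1155, 34), -799), 1907) = Mul(Add(1189, -799), 1907) = Mul(390, 1907) = 743730)
Pow(Add(W, Mul(-7869, Pow(Function('h')(98), -1))), -1) = Pow(Add(743730, Mul(-7869, Pow(Mul(-15, Pow(98, -1)), -1))), -1) = Pow(Add(743730, Mul(-7869, Pow(Mul(-15, Rational(1, 98)), -1))), -1) = Pow(Add(743730, Mul(-7869, Pow(Rational(-15, 98), -1))), -1) = Pow(Add(743730, Mul(-7869, Rational(-98, 15))), -1) = Pow(Add(743730, Rational(257054, 5)), -1) = Pow(Rational(3975704, 5), -1) = Rational(5, 3975704)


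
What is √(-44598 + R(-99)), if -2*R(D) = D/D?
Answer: I*√178394/2 ≈ 211.18*I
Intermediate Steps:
R(D) = -½ (R(D) = -D/(2*D) = -½*1 = -½)
√(-44598 + R(-99)) = √(-44598 - ½) = √(-89197/2) = I*√178394/2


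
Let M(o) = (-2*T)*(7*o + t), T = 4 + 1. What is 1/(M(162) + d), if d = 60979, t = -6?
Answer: 1/49699 ≈ 2.0121e-5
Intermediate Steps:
T = 5
M(o) = 60 - 70*o (M(o) = (-2*5)*(7*o - 6) = -10*(-6 + 7*o) = 60 - 70*o)
1/(M(162) + d) = 1/((60 - 70*162) + 60979) = 1/((60 - 11340) + 60979) = 1/(-11280 + 60979) = 1/49699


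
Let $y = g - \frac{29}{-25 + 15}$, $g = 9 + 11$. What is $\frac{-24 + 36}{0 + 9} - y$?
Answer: $- \frac{647}{30} \approx -21.567$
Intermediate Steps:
$g = 20$
$y = \frac{229}{10}$ ($y = 20 - \frac{29}{-25 + 15} = 20 - \frac{29}{-10} = 20 - - \frac{29}{10} = 20 + \frac{29}{10} = \frac{229}{10} \approx 22.9$)
$\frac{-24 + 36}{0 + 9} - y = \frac{-24 + 36}{0 + 9} - \frac{229}{10} = \frac{1}{9} \cdot 12 - \frac{229}{10} = \frac{4}{3} - \frac{229}{10} = - \frac{647}{30}$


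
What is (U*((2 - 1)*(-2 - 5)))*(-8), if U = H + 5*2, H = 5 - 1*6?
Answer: 504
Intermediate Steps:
H = -1 (H = 5 - 6 = -1)
U = 9 (U = -1 + 5*2 = -1 + 10 = 9)
(U*((2 - 1)*(-2 - 5)))*(-8) = (9*((2 - 1)*(-2 - 5)))*(-8) = (9*(1*(-7)))*(-8) = (9*(-7))*(-8) = -63*(-8) = 504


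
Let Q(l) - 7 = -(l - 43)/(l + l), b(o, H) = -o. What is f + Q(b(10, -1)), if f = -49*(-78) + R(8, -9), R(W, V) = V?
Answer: 76347/20 ≈ 3817.4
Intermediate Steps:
f = 3813 (f = -49*(-78) - 9 = 3822 - 9 = 3813)
Q(l) = 7 - (-43 + l)/(2*l) (Q(l) = 7 - (l - 43)/(l + l) = 7 - (-43 + l)/(2*l))
f + Q(b(10, -1)) = 3813 + (43 + 13*(-1*10))/(2*((-1*10))) = 3813 + (1/2)*(43 + 13*(-10))/(-10) = 3813 + (1/2)*(-1/10)*(43 - 130) = 3813 + (1/2)*(-1/10)*(-87) = 3813 + 87/20 = 76347/20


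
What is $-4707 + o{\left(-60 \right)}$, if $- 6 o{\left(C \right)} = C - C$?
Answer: $-4707$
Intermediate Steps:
$o{\left(C \right)} = 0$ ($o{\left(C \right)} = - \frac{C - C}{6} = \left(- \frac{1}{6}\right) 0 = 0$)
$-4707 + o{\left(-60 \right)} = -4707 + 0 = -4707$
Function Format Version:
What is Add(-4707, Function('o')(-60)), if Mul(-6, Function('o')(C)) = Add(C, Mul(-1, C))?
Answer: -4707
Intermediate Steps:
Function('o')(C) = 0 (Function('o')(C) = Mul(Rational(-1, 6), Add(C, Mul(-1, C))) = Mul(Rational(-1, 6), 0) = 0)
Add(-4707, Function('o')(-60)) = Add(-4707, 0) = -4707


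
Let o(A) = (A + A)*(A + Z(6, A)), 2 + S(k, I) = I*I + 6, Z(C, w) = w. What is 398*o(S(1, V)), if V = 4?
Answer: 636800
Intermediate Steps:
S(k, I) = 4 + I² (S(k, I) = -2 + (I*I + 6) = -2 + (I² + 6) = -2 + (6 + I²) = 4 + I²)
o(A) = 4*A² (o(A) = (A + A)*(A + A) = (2*A)*(2*A) = 4*A²)
398*o(S(1, V)) = 398*(4*(4 + 4²)²) = 398*(4*(4 + 16)²) = 398*(4*20²) = 398*(4*400) = 398*1600 = 636800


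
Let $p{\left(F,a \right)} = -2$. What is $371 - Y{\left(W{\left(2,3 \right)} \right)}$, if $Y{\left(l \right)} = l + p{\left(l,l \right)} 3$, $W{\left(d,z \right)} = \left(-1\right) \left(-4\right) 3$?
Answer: $365$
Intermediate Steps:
$W{\left(d,z \right)} = 12$ ($W{\left(d,z \right)} = 4 \cdot 3 = 12$)
$Y{\left(l \right)} = -6 + l$ ($Y{\left(l \right)} = l - 6 = -6 + l$)
$371 - Y{\left(W{\left(2,3 \right)} \right)} = 371 - \left(-6 + 12\right) = 371 - 6 = 365$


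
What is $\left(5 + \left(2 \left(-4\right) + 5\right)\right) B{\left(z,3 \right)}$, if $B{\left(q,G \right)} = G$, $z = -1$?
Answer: $6$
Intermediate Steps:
$\left(5 + \left(2 \left(-4\right) + 5\right)\right) B{\left(z,3 \right)} = \left(5 + \left(2 \left(-4\right) + 5\right)\right) 3 = \left(5 + \left(-8 + 5\right)\right) 3 = \left(5 - 3\right) 3 = 2 \cdot 3 = 6$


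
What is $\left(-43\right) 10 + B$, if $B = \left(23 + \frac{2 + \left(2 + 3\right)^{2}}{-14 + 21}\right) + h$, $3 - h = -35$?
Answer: $- \frac{2556}{7} \approx -365.14$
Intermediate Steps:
$h = 38$ ($h = 3 - -35 = 3 + 35 = 38$)
$B = \frac{454}{7}$ ($B = \left(23 + \frac{2 + \left(2 + 3\right)^{2}}{-14 + 21}\right) + 38 = \left(23 + \frac{2 + 5^{2}}{7}\right) + 38 = \left(23 + \left(2 + 25\right) \frac{1}{7}\right) + 38 = \left(23 + 27 \cdot \frac{1}{7}\right) + 38 = \left(23 + \frac{27}{7}\right) + 38 = \frac{188}{7} + 38 = \frac{454}{7} \approx 64.857$)
$\left(-43\right) 10 + B = \left(-43\right) 10 + \frac{454}{7} = -430 + \frac{454}{7} = - \frac{2556}{7}$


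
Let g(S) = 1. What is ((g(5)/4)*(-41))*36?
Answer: -369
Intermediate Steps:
((g(5)/4)*(-41))*36 = ((1/4)*(-41))*36 = -41/4*36 = -369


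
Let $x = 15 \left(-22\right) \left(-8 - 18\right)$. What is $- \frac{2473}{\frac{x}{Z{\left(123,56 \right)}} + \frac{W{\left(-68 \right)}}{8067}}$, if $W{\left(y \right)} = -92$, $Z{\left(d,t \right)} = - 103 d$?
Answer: $\frac{84247545093}{23460136} \approx 3591.1$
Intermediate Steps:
$x = 8580$ ($x = - 330 \left(-8 - 18\right) = \left(-330\right) \left(-26\right) = 8580$)
$- \frac{2473}{\frac{x}{Z{\left(123,56 \right)}} + \frac{W{\left(-68 \right)}}{8067}} = - \frac{2473}{\frac{8580}{\left(-103\right) 123} - \frac{92}{8067}} = - \frac{2473}{\frac{8580}{-12669} - \frac{92}{8067}} = - \frac{2473}{8580 \left(- \frac{1}{12669}\right) - \frac{92}{8067}} = - \frac{2473}{- \frac{2860}{4223} - \frac{92}{8067}} = - \frac{2473}{- \frac{23460136}{34066941}} = \left(-2473\right) \left(- \frac{34066941}{23460136}\right) = \frac{84247545093}{23460136}$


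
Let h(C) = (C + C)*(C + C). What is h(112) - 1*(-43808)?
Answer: 93984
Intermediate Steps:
h(C) = 4*C² (h(C) = (2*C)*(2*C) = 4*C²)
h(112) - 1*(-43808) = 4*112² - 1*(-43808) = 4*12544 + 43808 = 50176 + 43808 = 93984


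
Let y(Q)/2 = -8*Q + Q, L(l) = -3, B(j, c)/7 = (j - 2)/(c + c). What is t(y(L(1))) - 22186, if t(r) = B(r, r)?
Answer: -66548/3 ≈ -22183.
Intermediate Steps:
B(j, c) = 7*(-2 + j)/(2*c) (B(j, c) = 7*((j - 2)/(c + c)) = 7*((-2 + j)/((2*c))) = 7*((-2 + j)*(1/(2*c))) = 7*((-2 + j)/(2*c)) = 7*(-2 + j)/(2*c))
y(Q) = -14*Q (y(Q) = 2*(-8*Q + Q) = 2*(-7*Q) = -14*Q)
t(r) = 7*(-2 + r)/(2*r)
t(y(L(1))) - 22186 = (7/2 - 7/((-14*(-3)))) - 22186 = (7/2 - 7/42) - 22186 = (7/2 - 7*1/42) - 22186 = (7/2 - ⅙) - 22186 = 10/3 - 22186 = -66548/3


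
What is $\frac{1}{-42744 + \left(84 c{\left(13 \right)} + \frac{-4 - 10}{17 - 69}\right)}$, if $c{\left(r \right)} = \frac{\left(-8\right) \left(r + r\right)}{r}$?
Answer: $- \frac{26}{1146281} \approx -2.2682 \cdot 10^{-5}$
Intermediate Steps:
$c{\left(r \right)} = -16$ ($c{\left(r \right)} = \frac{\left(-8\right) 2 r}{r} = \frac{\left(-16\right) r}{r} = -16$)
$\frac{1}{-42744 + \left(84 c{\left(13 \right)} + \frac{-4 - 10}{17 - 69}\right)} = \frac{1}{-42744 + \left(84 \left(-16\right) + \frac{-4 - 10}{17 - 69}\right)} = \frac{1}{-42744 - \left(1344 + \frac{14}{-52}\right)} = \frac{1}{-42744 - \frac{34937}{26}} = \frac{1}{- \frac{1146281}{26}} = - \frac{26}{1146281}$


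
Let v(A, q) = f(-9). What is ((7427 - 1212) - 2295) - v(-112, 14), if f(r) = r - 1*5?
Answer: 3934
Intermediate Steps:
f(r) = -5 + r (f(r) = r - 5 = -5 + r)
v(A, q) = -14 (v(A, q) = -5 - 9 = -14)
((7427 - 1212) - 2295) - v(-112, 14) = ((7427 - 1212) - 2295) - 1*(-14) = (6215 - 2295) + 14 = 3920 + 14 = 3934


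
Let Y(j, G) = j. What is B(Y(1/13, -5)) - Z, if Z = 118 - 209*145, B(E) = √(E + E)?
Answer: 30187 + √26/13 ≈ 30187.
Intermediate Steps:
B(E) = √2*√E (B(E) = √(2*E) = √2*√E)
Z = -30187 (Z = 118 - 30305 = -30187)
B(Y(1/13, -5)) - Z = √2*√(1/13) - 1*(-30187) = √2*√(1/13) + 30187 = √2*(√13/13) + 30187 = √26/13 + 30187 = 30187 + √26/13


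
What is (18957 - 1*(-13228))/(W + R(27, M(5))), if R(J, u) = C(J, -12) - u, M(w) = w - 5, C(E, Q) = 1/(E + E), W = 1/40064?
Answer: 34815415680/20059 ≈ 1.7357e+6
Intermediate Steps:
W = 1/40064 ≈ 2.4960e-5
C(E, Q) = 1/(2*E)
M(w) = -5 + w
R(J, u) = 1/(2*J) - u
(18957 - 1*(-13228))/(W + R(27, M(5))) = (18957 - 1*(-13228))/(1/40064 + ((½)/27 - (-5 + 5))) = (18957 + 13228)/(1/40064 + ((½)*(1/27) - 1*0)) = 32185/(1/40064 + (1/54 + 0)) = 32185/(1/40064 + 1/54) = 32185/(20059/1081728) = 32185*(1081728/20059) = 34815415680/20059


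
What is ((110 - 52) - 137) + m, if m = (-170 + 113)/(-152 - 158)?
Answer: -24433/310 ≈ -78.816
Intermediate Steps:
m = 57/310 (m = -57/(-310) = -57*(-1/310) = 57/310 ≈ 0.18387)
((110 - 52) - 137) + m = ((110 - 52) - 137) + 57/310 = (58 - 137) + 57/310 = -79 + 57/310 = -24433/310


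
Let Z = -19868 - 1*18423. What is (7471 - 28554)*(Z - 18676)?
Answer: 1201035261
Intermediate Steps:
Z = -38291 (Z = -19868 - 18423 = -38291)
(7471 - 28554)*(Z - 18676) = (7471 - 28554)*(-38291 - 18676) = -21083*(-56967) = 1201035261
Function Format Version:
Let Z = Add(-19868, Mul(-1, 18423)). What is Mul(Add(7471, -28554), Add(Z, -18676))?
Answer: 1201035261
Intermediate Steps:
Z = -38291 (Z = Add(-19868, -18423) = -38291)
Mul(Add(7471, -28554), Add(Z, -18676)) = Mul(Add(7471, -28554), Add(-38291, -18676)) = Mul(-21083, -56967) = 1201035261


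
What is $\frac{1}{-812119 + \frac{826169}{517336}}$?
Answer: $- \frac{517336}{420137568815} \approx -1.2313 \cdot 10^{-6}$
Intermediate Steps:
$\frac{1}{-812119 + \frac{826169}{517336}} = \frac{1}{- \frac{420137568815}{517336}} = - \frac{517336}{420137568815}$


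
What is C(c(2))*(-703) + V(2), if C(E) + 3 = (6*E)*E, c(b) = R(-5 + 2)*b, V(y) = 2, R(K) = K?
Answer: -149737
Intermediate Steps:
c(b) = -3*b (c(b) = (-5 + 2)*b = -3*b)
C(E) = -3 + 6*E² (C(E) = -3 + (6*E)*E = -3 + 6*E²)
C(c(2))*(-703) + V(2) = (-3 + 6*(-3*2)²)*(-703) + 2 = (-3 + 6*(-6)²)*(-703) + 2 = (-3 + 6*36)*(-703) + 2 = (-3 + 216)*(-703) + 2 = 213*(-703) + 2 = -149739 + 2 = -149737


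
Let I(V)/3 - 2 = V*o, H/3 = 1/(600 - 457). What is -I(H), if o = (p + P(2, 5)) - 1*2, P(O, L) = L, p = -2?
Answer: -867/143 ≈ -6.0629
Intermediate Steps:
o = 1 (o = (-2 + 5) - 1*2 = 3 - 2 = 1)
H = 3/143 (H = 3/(600 - 457) = 3/143 ≈ 0.020979)
I(V) = 6 + 3*V (I(V) = 6 + 3*(V*1) = 6 + 3*V)
-I(H) = -(6 + 3*(3/143)) = -(6 + 9/143) = -1*867/143 = -867/143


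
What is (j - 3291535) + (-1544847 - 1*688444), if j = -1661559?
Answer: -7186385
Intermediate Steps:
(j - 3291535) + (-1544847 - 1*688444) = (-1661559 - 3291535) + (-1544847 - 1*688444) = -4953094 + (-1544847 - 688444) = -4953094 - 2233291 = -7186385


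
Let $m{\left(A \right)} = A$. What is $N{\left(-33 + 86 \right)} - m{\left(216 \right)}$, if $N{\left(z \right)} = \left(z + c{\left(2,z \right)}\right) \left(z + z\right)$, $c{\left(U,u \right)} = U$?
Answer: $5614$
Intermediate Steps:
$N{\left(z \right)} = 2 z \left(2 + z\right)$ ($N{\left(z \right)} = \left(z + 2\right) \left(z + z\right) = \left(2 + z\right) 2 z = 2 z \left(2 + z\right)$)
$N{\left(-33 + 86 \right)} - m{\left(216 \right)} = 2 \left(-33 + 86\right) \left(2 + \left(-33 + 86\right)\right) - 216 = 2 \cdot 53 \left(2 + 53\right) - 216 = 2 \cdot 53 \cdot 55 - 216 = 5830 - 216 = 5614$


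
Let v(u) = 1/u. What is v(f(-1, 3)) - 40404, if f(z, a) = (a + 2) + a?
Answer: -323231/8 ≈ -40404.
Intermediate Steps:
f(z, a) = 2 + 2*a (f(z, a) = (2 + a) + a = 2 + 2*a)
v(f(-1, 3)) - 40404 = 1/(2 + 2*3) - 40404 = 1/(2 + 6) - 40404 = 1/8 - 40404 = ⅛ - 40404 = -323231/8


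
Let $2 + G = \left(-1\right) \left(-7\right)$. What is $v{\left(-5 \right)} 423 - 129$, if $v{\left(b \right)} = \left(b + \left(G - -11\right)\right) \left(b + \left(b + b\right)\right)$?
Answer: $-69924$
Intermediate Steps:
$G = 5$ ($G = -2 - -7 = -2 + 7 = 5$)
$v{\left(b \right)} = 3 b \left(16 + b\right)$ ($v{\left(b \right)} = \left(b + \left(5 - -11\right)\right) \left(b + \left(b + b\right)\right) = \left(b + \left(5 + 11\right)\right) \left(b + 2 b\right) = \left(b + 16\right) 3 b = \left(16 + b\right) 3 b = 3 b \left(16 + b\right)$)
$v{\left(-5 \right)} 423 - 129 = 3 \left(-5\right) \left(16 - 5\right) 423 - 129 = 3 \left(-5\right) 11 \cdot 423 - 129 = \left(-165\right) 423 - 129 = -69795 - 129 = -69924$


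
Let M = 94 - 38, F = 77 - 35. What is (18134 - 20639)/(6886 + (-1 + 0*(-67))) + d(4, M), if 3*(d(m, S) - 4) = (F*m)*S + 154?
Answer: 1464655/459 ≈ 3191.0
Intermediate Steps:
F = 42
M = 56
d(m, S) = 166/3 + 14*S*m (d(m, S) = 4 + ((42*m)*S + 154)/3 = 4 + (42*S*m + 154)/3 = 4 + (154 + 42*S*m)/3 = 4 + (154/3 + 14*S*m) = 166/3 + 14*S*m)
(18134 - 20639)/(6886 + (-1 + 0*(-67))) + d(4, M) = (18134 - 20639)/(6886 + (-1 + 0*(-67))) + (166/3 + 14*56*4) = -2505/(6886 + (-1 + 0)) + (166/3 + 3136) = -2505/(6886 - 1) + 9574/3 = -2505/6885 + 9574/3 = -2505*1/6885 + 9574/3 = -167/459 + 9574/3 = 1464655/459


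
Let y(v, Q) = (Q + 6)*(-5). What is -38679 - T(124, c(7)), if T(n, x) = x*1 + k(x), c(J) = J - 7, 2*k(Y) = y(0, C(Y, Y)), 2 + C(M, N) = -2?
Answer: -38674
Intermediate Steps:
C(M, N) = -4 (C(M, N) = -2 - 2 = -4)
y(v, Q) = -30 - 5*Q (y(v, Q) = (6 + Q)*(-5) = -30 - 5*Q)
k(Y) = -5 (k(Y) = (-30 - 5*(-4))/2 = (-30 + 20)/2 = (½)*(-10) = -5)
c(J) = -7 + J
T(n, x) = -5 + x (T(n, x) = x*1 - 5 = x - 5 = -5 + x)
-38679 - T(124, c(7)) = -38679 - (-5 + (-7 + 7)) = -38679 - (-5 + 0) = -38679 - 1*(-5) = -38679 + 5 = -38674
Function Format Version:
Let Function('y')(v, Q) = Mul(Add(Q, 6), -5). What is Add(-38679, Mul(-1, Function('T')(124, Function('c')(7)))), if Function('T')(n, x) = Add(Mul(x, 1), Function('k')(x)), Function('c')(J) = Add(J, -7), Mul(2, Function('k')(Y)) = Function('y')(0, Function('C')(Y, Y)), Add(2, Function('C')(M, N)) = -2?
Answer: -38674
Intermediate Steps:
Function('C')(M, N) = -4 (Function('C')(M, N) = Add(-2, -2) = -4)
Function('y')(v, Q) = Add(-30, Mul(-5, Q)) (Function('y')(v, Q) = Mul(Add(6, Q), -5) = Add(-30, Mul(-5, Q)))
Function('k')(Y) = -5 (Function('k')(Y) = Mul(Rational(1, 2), Add(-30, Mul(-5, -4))) = Mul(Rational(1, 2), Add(-30, 20)) = Mul(Rational(1, 2), -10) = -5)
Function('c')(J) = Add(-7, J)
Function('T')(n, x) = Add(-5, x) (Function('T')(n, x) = Add(Mul(x, 1), -5) = Add(x, -5) = Add(-5, x))
Add(-38679, Mul(-1, Function('T')(124, Function('c')(7)))) = Add(-38679, Mul(-1, Add(-5, Add(-7, 7)))) = Add(-38679, Mul(-1, Add(-5, 0))) = Add(-38679, Mul(-1, -5)) = Add(-38679, 5) = -38674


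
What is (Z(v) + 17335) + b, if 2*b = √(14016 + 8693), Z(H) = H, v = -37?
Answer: 17298 + √22709/2 ≈ 17373.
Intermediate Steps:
b = √22709/2 (b = √(14016 + 8693)/2 = √22709/2 ≈ 75.348)
(Z(v) + 17335) + b = (-37 + 17335) + √22709/2 = 17298 + √22709/2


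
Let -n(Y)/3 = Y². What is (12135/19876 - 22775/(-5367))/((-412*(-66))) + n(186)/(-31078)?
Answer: 150536597624033671/45073865208864096 ≈ 3.3398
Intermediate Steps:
n(Y) = -3*Y²
(12135/19876 - 22775/(-5367))/((-412*(-66))) + n(186)/(-31078) = (12135/19876 - 22775/(-5367))/((-412*(-66))) - 3*186²/(-31078) = (12135*(1/19876) - 22775*(-1/5367))/27192 - 3*34596*(-1/31078) = (12135/19876 + 22775/5367)*(1/27192) - 103788*(-1/31078) = (517804445/106674492)*(1/27192) + 51894/15539 = 517804445/2900692786464 + 51894/15539 = 150536597624033671/45073865208864096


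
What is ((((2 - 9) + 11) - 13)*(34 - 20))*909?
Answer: -114534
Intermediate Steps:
((((2 - 9) + 11) - 13)*(34 - 20))*909 = (((-7 + 11) - 13)*14)*909 = ((4 - 13)*14)*909 = -9*14*909 = -126*909 = -114534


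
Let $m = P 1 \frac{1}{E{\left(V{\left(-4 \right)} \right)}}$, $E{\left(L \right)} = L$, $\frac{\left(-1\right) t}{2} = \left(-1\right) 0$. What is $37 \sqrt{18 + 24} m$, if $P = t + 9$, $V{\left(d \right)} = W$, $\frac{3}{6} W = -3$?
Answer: $- \frac{111 \sqrt{42}}{2} \approx -359.68$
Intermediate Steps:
$W = -6$ ($W = 2 \left(-3\right) = -6$)
$V{\left(d \right)} = -6$
$t = 0$ ($t = - 2 \left(\left(-1\right) 0\right) = \left(-2\right) 0 = 0$)
$P = 9$ ($P = 0 + 9 = 9$)
$m = - \frac{3}{2}$ ($m = 9 \cdot 1 \frac{1}{-6} = 9 \cdot 1 \left(- \frac{1}{6}\right) = 9 \left(- \frac{1}{6}\right) = - \frac{3}{2} \approx -1.5$)
$37 \sqrt{18 + 24} m = 37 \sqrt{18 + 24} \left(- \frac{3}{2}\right) = 37 \sqrt{42} \left(- \frac{3}{2}\right) = - \frac{111 \sqrt{42}}{2}$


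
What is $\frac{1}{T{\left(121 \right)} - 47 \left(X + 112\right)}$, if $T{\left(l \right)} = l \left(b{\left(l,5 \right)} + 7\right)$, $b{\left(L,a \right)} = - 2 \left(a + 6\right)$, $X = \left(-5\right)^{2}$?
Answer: $- \frac{1}{8254} \approx -0.00012115$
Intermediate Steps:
$X = 25$
$b{\left(L,a \right)} = -12 - 2 a$ ($b{\left(L,a \right)} = - 2 \left(6 + a\right) = -12 - 2 a$)
$T{\left(l \right)} = - 15 l$ ($T{\left(l \right)} = l \left(\left(-12 - 10\right) + 7\right) = l \left(-22 + 7\right) = l \left(-15\right) = - 15 l$)
$\frac{1}{T{\left(121 \right)} - 47 \left(X + 112\right)} = \frac{1}{\left(-15\right) 121 - 47 \left(25 + 112\right)} = \frac{1}{-1815 - 6439} = \frac{1}{-8254} = - \frac{1}{8254}$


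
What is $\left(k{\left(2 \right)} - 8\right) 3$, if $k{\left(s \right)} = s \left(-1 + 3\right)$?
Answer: $-12$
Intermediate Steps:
$k{\left(s \right)} = 2 s$ ($k{\left(s \right)} = s 2 = 2 s$)
$\left(k{\left(2 \right)} - 8\right) 3 = \left(2 \cdot 2 - 8\right) 3 = \left(4 - 8\right) 3 = \left(-4\right) 3 = -12$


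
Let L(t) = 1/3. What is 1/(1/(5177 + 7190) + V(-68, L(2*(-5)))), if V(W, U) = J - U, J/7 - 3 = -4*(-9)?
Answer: 37101/10116209 ≈ 0.0036675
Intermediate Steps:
L(t) = 1/3
J = 273 (J = 21 + 7*(-4*(-9)) = 21 + 7*36 = 21 + 252 = 273)
V(W, U) = 273 - U
1/(1/(5177 + 7190) + V(-68, L(2*(-5)))) = 1/(1/(5177 + 7190) + (273 - 1*1/3)) = 1/(1/12367 + (273 - 1/3)) = 1/(1/12367 + 818/3) = 1/(10116209/37101) = 37101/10116209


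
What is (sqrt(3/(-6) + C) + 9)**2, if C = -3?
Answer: (18 + I*sqrt(14))**2/4 ≈ 77.5 + 33.675*I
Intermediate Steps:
(sqrt(3/(-6) + C) + 9)**2 = (sqrt(3/(-6) - 3) + 9)**2 = (sqrt(3*(-1/6) - 3) + 9)**2 = (sqrt(-1/2 - 3) + 9)**2 = (sqrt(-7/2) + 9)**2 = (I*sqrt(14)/2 + 9)**2 = (9 + I*sqrt(14)/2)**2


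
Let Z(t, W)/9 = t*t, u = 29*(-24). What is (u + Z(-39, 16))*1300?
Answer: 16890900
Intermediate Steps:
u = -696
Z(t, W) = 9*t² (Z(t, W) = 9*(t*t) = 9*t²)
(u + Z(-39, 16))*1300 = (-696 + 9*(-39)²)*1300 = (-696 + 9*1521)*1300 = (-696 + 13689)*1300 = 12993*1300 = 16890900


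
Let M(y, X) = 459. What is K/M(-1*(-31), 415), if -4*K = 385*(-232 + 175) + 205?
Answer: 5435/459 ≈ 11.841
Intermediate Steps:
K = 5435 (K = -(385*(-232 + 175) + 205)/4 = -(385*(-57) + 205)/4 = -(-21945 + 205)/4 = -1/4*(-21740) = 5435)
K/M(-1*(-31), 415) = 5435/459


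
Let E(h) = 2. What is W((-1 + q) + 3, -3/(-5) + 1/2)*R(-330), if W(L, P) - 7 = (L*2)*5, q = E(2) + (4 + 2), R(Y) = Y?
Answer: -35310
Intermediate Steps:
q = 8 (q = 2 + (4 + 2) = 2 + 6 = 8)
W(L, P) = 7 + 10*L (W(L, P) = 7 + (L*2)*5 = 7 + (2*L)*5 = 7 + 10*L)
W((-1 + q) + 3, -3/(-5) + 1/2)*R(-330) = (7 + 10*((-1 + 8) + 3))*(-330) = (7 + 10*(7 + 3))*(-330) = (7 + 10*10)*(-330) = (7 + 100)*(-330) = 107*(-330) = -35310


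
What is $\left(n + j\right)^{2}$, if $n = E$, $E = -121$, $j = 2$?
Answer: $14161$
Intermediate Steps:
$n = -121$
$\left(n + j\right)^{2} = \left(-121 + 2\right)^{2} = \left(-119\right)^{2} = 14161$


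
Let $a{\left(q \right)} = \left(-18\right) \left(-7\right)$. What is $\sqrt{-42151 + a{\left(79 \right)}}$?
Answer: $205 i \approx 205.0 i$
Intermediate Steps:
$a{\left(q \right)} = 126$
$\sqrt{-42151 + a{\left(79 \right)}} = \sqrt{-42151 + 126} = \sqrt{-42025} = 205 i$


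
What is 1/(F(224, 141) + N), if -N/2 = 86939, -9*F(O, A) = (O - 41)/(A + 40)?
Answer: -543/94415815 ≈ -5.7512e-6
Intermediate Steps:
F(O, A) = -(-41 + O)/(9*(40 + A)) (F(O, A) = -(O - 41)/(9*(A + 40)) = -(-41 + O)/(9*(40 + A)))
N = -173878 (N = -2*86939 = -173878)
1/(F(224, 141) + N) = 1/((41 - 1*224)/(9*(40 + 141)) - 173878) = 1/((⅑)*(41 - 224)/181 - 173878) = 1/((⅑)*(1/181)*(-183) - 173878) = 1/(-61/543 - 173878) = 1/(-94415815/543) = -543/94415815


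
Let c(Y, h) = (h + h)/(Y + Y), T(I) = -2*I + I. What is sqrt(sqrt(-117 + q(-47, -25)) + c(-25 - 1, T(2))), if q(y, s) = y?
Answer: sqrt(13 + 338*I*sqrt(41))/13 ≈ 2.5381 + 2.5229*I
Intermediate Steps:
T(I) = -I
c(Y, h) = h/Y (c(Y, h) = (2*h)/((2*Y)) = (2*h)*(1/(2*Y)) = h/Y)
sqrt(sqrt(-117 + q(-47, -25)) + c(-25 - 1, T(2))) = sqrt(sqrt(-117 - 47) + (-1*2)/(-25 - 1)) = sqrt(sqrt(-164) - 2/(-26)) = sqrt(2*I*sqrt(41) - 2*(-1/26)) = sqrt(2*I*sqrt(41) + 1/13) = sqrt(1/13 + 2*I*sqrt(41))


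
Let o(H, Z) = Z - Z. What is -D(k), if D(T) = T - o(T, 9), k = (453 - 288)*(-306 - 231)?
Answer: 88605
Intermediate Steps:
o(H, Z) = 0
k = -88605 (k = 165*(-537) = -88605)
D(T) = T (D(T) = T - 1*0 = T + 0 = T)
-D(k) = -1*(-88605) = 88605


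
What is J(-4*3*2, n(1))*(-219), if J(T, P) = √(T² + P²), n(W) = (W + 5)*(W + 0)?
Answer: -1314*√17 ≈ -5417.8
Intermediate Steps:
n(W) = W*(5 + W) (n(W) = (5 + W)*W = W*(5 + W))
J(T, P) = √(P² + T²)
J(-4*3*2, n(1))*(-219) = √((1*(5 + 1))² + (-4*3*2)²)*(-219) = √((1*6)² + (-12*2)²)*(-219) = √(6² + (-24)²)*(-219) = √(36 + 576)*(-219) = √612*(-219) = (6*√17)*(-219) = -1314*√17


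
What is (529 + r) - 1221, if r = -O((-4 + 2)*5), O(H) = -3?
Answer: -689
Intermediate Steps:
r = 3 (r = -1*(-3) = 3)
(529 + r) - 1221 = (529 + 3) - 1221 = 532 - 1221 = -689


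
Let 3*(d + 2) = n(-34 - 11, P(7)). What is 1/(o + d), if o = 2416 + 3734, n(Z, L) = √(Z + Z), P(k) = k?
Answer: 3074/18898957 - I*√10/37797914 ≈ 0.00016265 - 8.3663e-8*I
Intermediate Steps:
n(Z, L) = √2*√Z (n(Z, L) = √(2*Z) = √2*√Z)
o = 6150
d = -2 + I*√10 (d = -2 + (√2*√(-34 - 11))/3 = -2 + (√2*√(-45))/3 = -2 + (√2*(3*I*√5))/3 = -2 + (3*I*√10)/3 = -2 + I*√10 ≈ -2.0 + 3.1623*I)
1/(o + d) = 1/(6150 + (-2 + I*√10)) = 1/(6148 + I*√10)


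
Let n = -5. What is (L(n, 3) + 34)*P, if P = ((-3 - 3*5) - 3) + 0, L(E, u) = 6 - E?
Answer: -945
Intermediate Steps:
P = -21 (P = ((-3 - 15) - 3) + 0 = (-18 - 3) + 0 = -21 + 0 = -21)
(L(n, 3) + 34)*P = ((6 - 1*(-5)) + 34)*(-21) = ((6 + 5) + 34)*(-21) = (11 + 34)*(-21) = 45*(-21) = -945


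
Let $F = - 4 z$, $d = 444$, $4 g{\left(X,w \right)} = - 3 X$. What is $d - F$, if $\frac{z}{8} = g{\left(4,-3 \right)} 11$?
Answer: $-612$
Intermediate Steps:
$g{\left(X,w \right)} = - \frac{3 X}{4}$ ($g{\left(X,w \right)} = \frac{\left(-3\right) X}{4} = - \frac{3 X}{4}$)
$z = -264$ ($z = 8 \left(- \frac{3}{4}\right) 4 \cdot 11 = 8 \left(\left(-3\right) 11\right) = 8 \left(-33\right) = -264$)
$F = 1056$ ($F = \left(-4\right) \left(-264\right) = 1056$)
$d - F = 444 - 1056 = -612$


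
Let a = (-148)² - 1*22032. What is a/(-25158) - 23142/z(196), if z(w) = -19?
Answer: 15321286/12579 ≈ 1218.0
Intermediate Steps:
a = -128 (a = 21904 - 22032 = -128)
a/(-25158) - 23142/z(196) = -128/(-25158) - 23142/(-19) = -128*(-1/25158) - 23142*(-1/19) = 64/12579 + 1218 = 15321286/12579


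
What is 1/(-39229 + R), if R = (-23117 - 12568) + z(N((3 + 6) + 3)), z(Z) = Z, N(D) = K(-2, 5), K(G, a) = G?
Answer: -1/74916 ≈ -1.3348e-5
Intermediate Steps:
N(D) = -2
R = -35687 (R = (-23117 - 12568) - 2 = -35685 - 2 = -35687)
1/(-39229 + R) = 1/(-39229 - 35687) = 1/(-74916) = -1/74916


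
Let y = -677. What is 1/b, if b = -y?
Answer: 1/677 ≈ 0.0014771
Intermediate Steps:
b = 677 (b = -1*(-677) = 677)
1/b = 1/677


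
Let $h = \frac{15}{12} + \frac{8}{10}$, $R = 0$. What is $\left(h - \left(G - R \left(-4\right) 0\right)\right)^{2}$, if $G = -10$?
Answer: $\frac{58081}{400} \approx 145.2$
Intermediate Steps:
$h = \frac{41}{20}$ ($h = 15 \cdot \frac{1}{12} + 8 \cdot \frac{1}{10} = \frac{5}{4} + \frac{4}{5} = \frac{41}{20} \approx 2.05$)
$\left(h - \left(G - R \left(-4\right) 0\right)\right)^{2} = \left(\frac{41}{20} + \left(0 \left(-4\right) 0 - -10\right)\right)^{2} = \left(\frac{41}{20} + \left(0 \cdot 0 + 10\right)\right)^{2} = \left(\frac{41}{20} + \left(0 + 10\right)\right)^{2} = \left(\frac{41}{20} + 10\right)^{2} = \left(\frac{241}{20}\right)^{2} = \frac{58081}{400}$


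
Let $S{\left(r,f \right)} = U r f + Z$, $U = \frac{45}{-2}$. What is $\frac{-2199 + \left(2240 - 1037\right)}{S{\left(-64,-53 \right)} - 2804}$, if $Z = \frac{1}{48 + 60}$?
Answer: $\frac{107568}{8545391} \approx 0.012588$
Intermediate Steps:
$Z = \frac{1}{108} \approx 0.0092593$
$U = - \frac{45}{2}$ ($U = 45 \left(- \frac{1}{2}\right) = - \frac{45}{2} \approx -22.5$)
$S{\left(r,f \right)} = \frac{1}{108} - \frac{45 f r}{2}$ ($S{\left(r,f \right)} = - \frac{45 r}{2} f + \frac{1}{108} = - \frac{45 f r}{2} + \frac{1}{108} = \frac{1}{108} - \frac{45 f r}{2}$)
$\frac{-2199 + \left(2240 - 1037\right)}{S{\left(-64,-53 \right)} - 2804} = \frac{-2199 + \left(2240 - 1037\right)}{\left(\frac{1}{108} - \left(- \frac{2385}{2}\right) \left(-64\right)\right) - 2804} = \frac{-2199 + 1203}{\left(\frac{1}{108} - 76320\right) - 2804} = - \frac{996}{- \frac{8242559}{108} - 2804} = - \frac{996}{- \frac{8545391}{108}} = \left(-996\right) \left(- \frac{108}{8545391}\right) = \frac{107568}{8545391}$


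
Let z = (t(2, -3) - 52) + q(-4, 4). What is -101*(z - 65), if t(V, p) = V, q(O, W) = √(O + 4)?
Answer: 11615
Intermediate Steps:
q(O, W) = √(4 + O)
z = -50 (z = (2 - 52) + √(4 - 4) = -50 + √0 = -50 + 0 = -50)
-101*(z - 65) = -101*(-50 - 65) = -101*(-115) = 11615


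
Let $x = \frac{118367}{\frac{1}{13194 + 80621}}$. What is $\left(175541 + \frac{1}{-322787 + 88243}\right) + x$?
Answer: $\frac{2604558499115423}{234544} \approx 1.1105 \cdot 10^{10}$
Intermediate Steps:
$x = 11104600105$ ($x = \frac{118367}{\frac{1}{93815}} = 118367 \frac{1}{\frac{1}{93815}} = 118367 \cdot 93815 = 11104600105$)
$\left(175541 + \frac{1}{-322787 + 88243}\right) + x = \left(175541 + \frac{1}{-322787 + 88243}\right) + 11104600105 = \left(175541 + \frac{1}{-234544}\right) + 11104600105 = \left(175541 - \frac{1}{234544}\right) + 11104600105 = \frac{41172088303}{234544} + 11104600105 = \frac{2604558499115423}{234544}$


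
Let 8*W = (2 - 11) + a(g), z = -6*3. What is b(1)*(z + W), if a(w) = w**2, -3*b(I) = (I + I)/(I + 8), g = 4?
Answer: 137/108 ≈ 1.2685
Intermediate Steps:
z = -18
b(I) = -2*I/(3*(8 + I)) (b(I) = -(I + I)/(3*(I + 8)) = -2*I/(3*(8 + I)))
W = 7/8 (W = ((2 - 11) + 4**2)/8 = (-9 + 16)/8 = (1/8)*7 = 7/8 ≈ 0.87500)
b(1)*(z + W) = (-2*1/(24 + 3*1))*(-18 + 7/8) = -2*1/(24 + 3)*(-137/8) = -2*1/27*(-137/8) = -2*1*1/27*(-137/8) = -2/27*(-137/8) = 137/108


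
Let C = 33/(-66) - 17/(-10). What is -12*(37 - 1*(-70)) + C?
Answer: -6414/5 ≈ -1282.8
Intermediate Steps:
C = 6/5 (C = 33*(-1/66) - 17*(-⅒) = -½ + 17/10 = 6/5 ≈ 1.2000)
-12*(37 - 1*(-70)) + C = -12*(37 - 1*(-70)) + 6/5 = -12*(37 + 70) + 6/5 = -12*107 + 6/5 = -1284 + 6/5 = -6414/5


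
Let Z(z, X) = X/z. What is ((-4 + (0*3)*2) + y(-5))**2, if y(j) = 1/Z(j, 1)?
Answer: 81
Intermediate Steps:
y(j) = j (y(j) = 1/(1/j) = j)
((-4 + (0*3)*2) + y(-5))**2 = ((-4 + (0*3)*2) - 5)**2 = ((-4 + 0*2) - 5)**2 = ((-4 + 0) - 5)**2 = (-4 - 5)**2 = (-9)**2 = 81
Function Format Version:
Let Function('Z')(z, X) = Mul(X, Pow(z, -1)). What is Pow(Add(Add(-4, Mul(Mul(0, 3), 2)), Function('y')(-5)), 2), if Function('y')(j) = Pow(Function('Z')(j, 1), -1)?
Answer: 81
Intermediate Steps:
Function('y')(j) = j (Function('y')(j) = Pow(Mul(1, Pow(j, -1)), -1) = Pow(Pow(j, -1), -1) = j)
Pow(Add(Add(-4, Mul(Mul(0, 3), 2)), Function('y')(-5)), 2) = Pow(Add(Add(-4, Mul(Mul(0, 3), 2)), -5), 2) = Pow(Add(Add(-4, Mul(0, 2)), -5), 2) = Pow(Add(Add(-4, 0), -5), 2) = Pow(Add(-4, -5), 2) = Pow(-9, 2) = 81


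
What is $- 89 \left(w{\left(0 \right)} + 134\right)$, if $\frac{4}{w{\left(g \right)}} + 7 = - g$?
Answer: $- \frac{83126}{7} \approx -11875.0$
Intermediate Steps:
$w{\left(g \right)} = \frac{4}{-7 - g}$
$- 89 \left(w{\left(0 \right)} + 134\right) = - 89 \left(- \frac{4}{7 + 0} + 134\right) = - 89 \left(- \frac{4}{7} + 134\right) = \left(-89\right) \frac{934}{7} = - \frac{83126}{7}$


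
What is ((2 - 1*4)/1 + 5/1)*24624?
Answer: 73872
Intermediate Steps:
((2 - 1*4)/1 + 5/1)*24624 = ((2 - 4)*1 + 5*1)*24624 = (-2*1 + 5)*24624 = (-2 + 5)*24624 = 3*24624 = 73872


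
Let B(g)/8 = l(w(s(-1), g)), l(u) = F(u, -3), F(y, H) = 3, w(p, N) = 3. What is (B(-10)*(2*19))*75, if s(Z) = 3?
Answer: 68400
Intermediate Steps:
l(u) = 3
B(g) = 24 (B(g) = 8*3 = 24)
(B(-10)*(2*19))*75 = (24*(2*19))*75 = (24*38)*75 = 912*75 = 68400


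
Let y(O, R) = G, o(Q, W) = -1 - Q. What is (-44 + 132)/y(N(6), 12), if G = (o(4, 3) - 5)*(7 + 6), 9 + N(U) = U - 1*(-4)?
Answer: -44/65 ≈ -0.67692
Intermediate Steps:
N(U) = -5 + U (N(U) = -9 + (U - 1*(-4)) = -9 + (U + 4) = -9 + (4 + U) = -5 + U)
G = -130 (G = ((-1 - 1*4) - 5)*(7 + 6) = ((-1 - 4) - 5)*13 = (-5 - 5)*13 = -10*13 = -130)
y(O, R) = -130
(-44 + 132)/y(N(6), 12) = (-44 + 132)/(-130) = 88*(-1/130) = -44/65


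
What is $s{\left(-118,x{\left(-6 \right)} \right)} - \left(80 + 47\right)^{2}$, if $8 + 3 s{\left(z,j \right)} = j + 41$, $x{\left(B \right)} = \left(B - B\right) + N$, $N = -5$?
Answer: $- \frac{48359}{3} \approx -16120.0$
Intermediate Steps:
$x{\left(B \right)} = -5$ ($x{\left(B \right)} = \left(B - B\right) - 5 = 0 - 5 = -5$)
$s{\left(z,j \right)} = 11 + \frac{j}{3}$ ($s{\left(z,j \right)} = - \frac{8}{3} + \frac{j + 41}{3} = - \frac{8}{3} + \frac{41 + j}{3} = - \frac{8}{3} + \left(\frac{41}{3} + \frac{j}{3}\right) = 11 + \frac{j}{3}$)
$s{\left(-118,x{\left(-6 \right)} \right)} - \left(80 + 47\right)^{2} = \left(11 + \frac{1}{3} \left(-5\right)\right) - \left(80 + 47\right)^{2} = \left(11 - \frac{5}{3}\right) - 127^{2} = \frac{28}{3} - 16129 = - \frac{48359}{3}$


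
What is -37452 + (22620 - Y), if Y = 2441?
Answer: -17273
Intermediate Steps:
-37452 + (22620 - Y) = -37452 + (22620 - 1*2441) = -37452 + (22620 - 2441) = -37452 + 20179 = -17273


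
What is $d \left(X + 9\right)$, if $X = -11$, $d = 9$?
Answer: $-18$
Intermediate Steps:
$d \left(X + 9\right) = 9 \left(-11 + 9\right) = 9 \left(-2\right) = -18$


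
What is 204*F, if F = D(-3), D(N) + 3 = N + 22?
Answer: 3264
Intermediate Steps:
D(N) = 19 + N (D(N) = -3 + (N + 22) = -3 + (22 + N) = 19 + N)
F = 16 (F = 19 - 3 = 16)
204*F = 204*16 = 3264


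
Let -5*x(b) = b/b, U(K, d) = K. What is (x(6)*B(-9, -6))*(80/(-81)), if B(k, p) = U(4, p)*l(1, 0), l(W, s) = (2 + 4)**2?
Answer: 256/9 ≈ 28.444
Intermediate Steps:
l(W, s) = 36 (l(W, s) = 6**2 = 36)
B(k, p) = 144 (B(k, p) = 4*36 = 144)
x(b) = -1/5 (x(b) = -b/(5*b) = -1/5*1 = -1/5)
(x(6)*B(-9, -6))*(80/(-81)) = (-1/5*144)*(80/(-81)) = -2304*(-1)/81 = -144/5*(-80/81) = 256/9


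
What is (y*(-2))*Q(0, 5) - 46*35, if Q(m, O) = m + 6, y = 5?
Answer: -1670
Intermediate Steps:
Q(m, O) = 6 + m
(y*(-2))*Q(0, 5) - 46*35 = (5*(-2))*(6 + 0) - 46*35 = -10*6 - 1610 = -60 - 1610 = -1670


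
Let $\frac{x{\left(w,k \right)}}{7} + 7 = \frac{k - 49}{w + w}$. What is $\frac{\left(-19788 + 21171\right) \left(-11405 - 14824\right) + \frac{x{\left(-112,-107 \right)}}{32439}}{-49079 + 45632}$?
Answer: $\frac{9413721763337}{894537864} \approx 10524.0$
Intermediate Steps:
$x{\left(w,k \right)} = -49 + \frac{7 \left(-49 + k\right)}{2 w}$ ($x{\left(w,k \right)} = -49 + 7 \frac{k - 49}{w + w} = -49 + 7 \frac{-49 + k}{2 w} = -49 + \frac{7 \left(-49 + k\right)}{2 w}$)
$\frac{\left(-19788 + 21171\right) \left(-11405 - 14824\right) + \frac{x{\left(-112,-107 \right)}}{32439}}{-49079 + 45632} = \frac{\left(-19788 + 21171\right) \left(-11405 - 14824\right) + \frac{\frac{7}{2} \frac{1}{-112} \left(-49 - 107 - -1568\right)}{32439}}{-49079 + 45632} = \frac{1383 \left(-26229\right) + \frac{7}{2} \left(- \frac{1}{112}\right) \left(-49 - 107 + 1568\right) \frac{1}{32439}}{-3447} = \left(-36274707 + \frac{7}{2} \left(- \frac{1}{112}\right) 1412 \cdot \frac{1}{32439}\right) \left(- \frac{1}{3447}\right) = \left(-36274707 - \frac{353}{259512}\right) \left(- \frac{1}{3447}\right) = \left(- \frac{9413721763337}{259512}\right) \left(- \frac{1}{3447}\right) = \frac{9413721763337}{894537864}$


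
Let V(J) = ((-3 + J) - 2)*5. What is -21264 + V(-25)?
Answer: -21414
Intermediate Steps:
V(J) = -25 + 5*J (V(J) = (-5 + J)*5 = -25 + 5*J)
-21264 + V(-25) = -21264 + (-25 + 5*(-25)) = -21264 + (-25 - 125) = -21264 - 150 = -21414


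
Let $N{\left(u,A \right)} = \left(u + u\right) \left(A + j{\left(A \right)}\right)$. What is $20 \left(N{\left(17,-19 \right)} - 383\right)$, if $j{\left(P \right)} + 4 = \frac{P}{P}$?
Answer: $-22620$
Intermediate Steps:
$j{\left(P \right)} = -3$ ($j{\left(P \right)} = -4 + \frac{P}{P} = -4 + 1 = -3$)
$N{\left(u,A \right)} = 2 u \left(-3 + A\right)$ ($N{\left(u,A \right)} = \left(u + u\right) \left(A - 3\right) = 2 u \left(-3 + A\right)$)
$20 \left(N{\left(17,-19 \right)} - 383\right) = 20 \left(2 \cdot 17 \left(-3 - 19\right) - 383\right) = 20 \left(2 \cdot 17 \left(-22\right) - 383\right) = 20 \left(-748 - 383\right) = 20 \left(-1131\right) = -22620$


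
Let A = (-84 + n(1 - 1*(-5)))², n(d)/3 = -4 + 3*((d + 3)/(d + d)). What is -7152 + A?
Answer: 13017/16 ≈ 813.56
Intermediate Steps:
n(d) = -12 + 9*(3 + d)/(2*d) (n(d) = 3*(-4 + 3*((d + 3)/(d + d))) = 3*(-4 + 3*((3 + d)/((2*d)))) = 3*(-4 + 3*((3 + d)*(1/(2*d)))) = 3*(-4 + 3*((3 + d)/(2*d))) = 3*(-4 + 3*(3 + d)/(2*d)) = -12 + 9*(3 + d)/(2*d))
A = 127449/16 (A = (-84 + 3*(9 - 5*(1 - 1*(-5)))/(2*(1 - 1*(-5))))² = (-84 + 3*(9 - 5*(1 + 5))/(2*(1 + 5)))² = (-84 + (3/2)*(9 - 5*6)/6)² = (-84 + (3/2)*(⅙)*(9 - 30))² = (-84 + (3/2)*(⅙)*(-21))² = (-84 - 21/4)² = (-357/4)² = 127449/16 ≈ 7965.6)
-7152 + A = -7152 + 127449/16 = 13017/16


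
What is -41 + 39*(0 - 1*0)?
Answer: -41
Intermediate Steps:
-41 + 39*(0 - 1*0) = -41 + 39*(0 + 0) = -41 + 39*0 = -41 + 0 = -41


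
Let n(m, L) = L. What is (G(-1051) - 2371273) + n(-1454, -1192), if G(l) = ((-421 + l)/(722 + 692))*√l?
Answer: -2372465 - 736*I*√1051/707 ≈ -2.3725e+6 - 33.749*I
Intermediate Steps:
G(l) = √l*(-421/1414 + l/1414) (G(l) = ((-421 + l)/1414)*√l = ((-421 + l)*(1/1414))*√l = (-421/1414 + l/1414)*√l = √l*(-421/1414 + l/1414))
(G(-1051) - 2371273) + n(-1454, -1192) = (√(-1051)*(-421 - 1051)/1414 - 2371273) - 1192 = ((1/1414)*(I*√1051)*(-1472) - 2371273) - 1192 = (-736*I*√1051/707 - 2371273) - 1192 = (-2371273 - 736*I*√1051/707) - 1192 = -2372465 - 736*I*√1051/707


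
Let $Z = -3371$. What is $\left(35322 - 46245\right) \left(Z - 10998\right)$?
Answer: $156952587$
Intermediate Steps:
$\left(35322 - 46245\right) \left(Z - 10998\right) = \left(35322 - 46245\right) \left(-3371 - 10998\right) = - 10923 \left(-3371 - 10998\right) = \left(-10923\right) \left(-14369\right) = 156952587$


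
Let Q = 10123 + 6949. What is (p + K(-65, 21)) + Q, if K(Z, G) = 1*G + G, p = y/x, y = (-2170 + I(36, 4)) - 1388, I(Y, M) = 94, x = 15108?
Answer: 64638712/3777 ≈ 17114.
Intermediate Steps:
y = -3464 (y = (-2170 + 94) - 1388 = -2076 - 1388 = -3464)
p = -866/3777 (p = -3464/15108 = -3464*1/15108 = -866/3777 ≈ -0.22928)
Q = 17072
K(Z, G) = 2*G (K(Z, G) = G + G = 2*G)
(p + K(-65, 21)) + Q = (-866/3777 + 2*21) + 17072 = (-866/3777 + 42) + 17072 = 157768/3777 + 17072 = 64638712/3777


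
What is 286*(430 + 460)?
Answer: 254540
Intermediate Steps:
286*(430 + 460) = 286*890 = 254540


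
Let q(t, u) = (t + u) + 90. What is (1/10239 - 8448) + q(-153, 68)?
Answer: -86447876/10239 ≈ -8443.0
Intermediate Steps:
q(t, u) = 90 + t + u
(1/10239 - 8448) + q(-153, 68) = (1/10239 - 8448) + (90 - 153 + 68) = (1/10239 - 8448) + 5 = -86499071/10239 + 5 = -86447876/10239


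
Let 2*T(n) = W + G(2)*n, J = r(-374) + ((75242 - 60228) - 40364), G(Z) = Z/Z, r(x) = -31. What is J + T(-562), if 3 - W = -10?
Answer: -51311/2 ≈ -25656.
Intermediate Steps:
G(Z) = 1
W = 13 (W = 3 - 1*(-10) = 3 + 10 = 13)
J = -25381 (J = -31 + ((75242 - 60228) - 40364) = -31 + (15014 - 40364) = -31 - 25350 = -25381)
T(n) = 13/2 + n/2 (T(n) = (13 + 1*n)/2 = (13 + n)/2 = 13/2 + n/2)
J + T(-562) = -25381 + (13/2 + (½)*(-562)) = -25381 + (13/2 - 281) = -25381 - 549/2 = -51311/2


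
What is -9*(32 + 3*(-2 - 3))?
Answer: -153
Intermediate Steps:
-9*(32 + 3*(-2 - 3)) = -9*(32 + 3*(-5)) = -9*(32 - 15) = -9*17 = -153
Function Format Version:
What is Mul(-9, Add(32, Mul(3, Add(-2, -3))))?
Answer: -153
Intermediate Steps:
Mul(-9, Add(32, Mul(3, Add(-2, -3)))) = Mul(-9, Add(32, Mul(3, -5))) = Mul(-9, Add(32, -15)) = Mul(-9, 17) = -153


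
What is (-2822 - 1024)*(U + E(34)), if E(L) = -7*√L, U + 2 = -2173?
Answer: 8365050 + 26922*√34 ≈ 8.5220e+6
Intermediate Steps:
U = -2175 (U = -2 - 2173 = -2175)
(-2822 - 1024)*(U + E(34)) = (-2822 - 1024)*(-2175 - 7*√34) = -3846*(-2175 - 7*√34) = 8365050 + 26922*√34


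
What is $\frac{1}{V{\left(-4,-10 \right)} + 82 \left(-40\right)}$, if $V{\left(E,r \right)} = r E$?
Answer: $- \frac{1}{3240} \approx -0.00030864$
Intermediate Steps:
$V{\left(E,r \right)} = E r$
$\frac{1}{V{\left(-4,-10 \right)} + 82 \left(-40\right)} = \frac{1}{\left(-4\right) \left(-10\right) + 82 \left(-40\right)} = \frac{1}{40 - 3280} = \frac{1}{-3240} = - \frac{1}{3240}$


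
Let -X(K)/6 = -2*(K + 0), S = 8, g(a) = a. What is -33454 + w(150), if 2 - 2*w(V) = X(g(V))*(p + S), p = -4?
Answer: -37053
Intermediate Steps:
X(K) = 12*K (X(K) = -(-12)*(K + 0) = -(-12)*K = 12*K)
w(V) = 1 - 24*V (w(V) = 1 - 12*V*(-4 + 8)/2 = 1 - 12*V*4/2 = 1 - 24*V)
-33454 + w(150) = -33454 + (1 - 24*150) = -33454 + (1 - 3600) = -33454 - 3599 = -37053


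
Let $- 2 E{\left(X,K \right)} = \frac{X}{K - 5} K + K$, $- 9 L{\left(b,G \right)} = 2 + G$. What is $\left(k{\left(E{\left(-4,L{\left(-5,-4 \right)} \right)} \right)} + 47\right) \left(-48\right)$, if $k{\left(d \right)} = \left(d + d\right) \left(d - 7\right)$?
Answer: $- \frac{119674352}{49923} \approx -2397.2$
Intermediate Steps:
$L{\left(b,G \right)} = - \frac{2}{9} - \frac{G}{9}$ ($L{\left(b,G \right)} = - \frac{2 + G}{9} = - \frac{2}{9} - \frac{G}{9}$)
$E{\left(X,K \right)} = - \frac{K}{2} - \frac{K X}{2 \left(-5 + K\right)}$ ($E{\left(X,K \right)} = - \frac{\frac{X}{K - 5} K + K}{2} = - \frac{\frac{X}{-5 + K} K + K}{2} = - \frac{\frac{K X}{-5 + K} + K}{2} = - \frac{K + \frac{K X}{-5 + K}}{2} = - \frac{K}{2} - \frac{K X}{2 \left(-5 + K\right)}$)
$k{\left(d \right)} = 2 d \left(-7 + d\right)$
$\left(k{\left(E{\left(-4,L{\left(-5,-4 \right)} \right)} \right)} + 47\right) \left(-48\right) = \left(2 \frac{\left(- \frac{2}{9} - - \frac{4}{9}\right) \left(5 - \left(- \frac{2}{9} - - \frac{4}{9}\right) - -4\right)}{2 \left(-5 - - \frac{2}{9}\right)} \left(-7 + \frac{\left(- \frac{2}{9} - - \frac{4}{9}\right) \left(5 - \left(- \frac{2}{9} - - \frac{4}{9}\right) - -4\right)}{2 \left(-5 - - \frac{2}{9}\right)}\right) + 47\right) \left(-48\right) = \left(2 \frac{\left(- \frac{2}{9} + \frac{4}{9}\right) \left(5 - \left(- \frac{2}{9} + \frac{4}{9}\right) + 4\right)}{2 \left(-5 + \left(- \frac{2}{9} + \frac{4}{9}\right)\right)} \left(-7 + \frac{\left(- \frac{2}{9} + \frac{4}{9}\right) \left(5 - \left(- \frac{2}{9} + \frac{4}{9}\right) + 4\right)}{2 \left(-5 + \left(- \frac{2}{9} + \frac{4}{9}\right)\right)}\right) + 47\right) \left(-48\right) = \left(2 \cdot \frac{1}{2} \cdot \frac{2}{9} \frac{1}{-5 + \frac{2}{9}} \left(5 - \frac{2}{9} + 4\right) \left(-7 + \frac{1}{2} \cdot \frac{2}{9} \frac{1}{-5 + \frac{2}{9}} \left(5 - \frac{2}{9} + 4\right)\right) + 47\right) \left(-48\right) = \left(2 \cdot \frac{1}{2} \cdot \frac{2}{9} \frac{1}{- \frac{43}{9}} \left(5 - \frac{2}{9} + 4\right) \left(-7 + \frac{1}{2} \cdot \frac{2}{9} \frac{1}{- \frac{43}{9}} \left(5 - \frac{2}{9} + 4\right)\right) + 47\right) \left(-48\right) = \left(2 \cdot \frac{1}{2} \cdot \frac{2}{9} \left(- \frac{9}{43}\right) \frac{79}{9} \left(-7 + \frac{1}{2} \cdot \frac{2}{9} \left(- \frac{9}{43}\right) \frac{79}{9}\right) + 47\right) \left(-48\right) = \left(2 \left(- \frac{79}{387}\right) \left(-7 - \frac{79}{387}\right) + 47\right) \left(-48\right) = \left(2 \left(- \frac{79}{387}\right) \left(- \frac{2788}{387}\right) + 47\right) \left(-48\right) = \left(\frac{440504}{149769} + 47\right) \left(-48\right) = \frac{7479647}{149769} \left(-48\right) = - \frac{119674352}{49923}$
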